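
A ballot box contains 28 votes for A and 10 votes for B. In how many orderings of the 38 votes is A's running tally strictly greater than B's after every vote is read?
Strict-lead orderings = 223926516

Total orderings of the 38 votes with 28 for A: C(38, 28) = 472733756. By the Bertrand ballot formula (Cycle Lemma / reflection principle), the number of orderings in which A is strictly ahead of B throughout is (p − q)/(p + q) · C(p + q, p) = (28 − 10)/(28 + 10) · 472733756 = 223926516.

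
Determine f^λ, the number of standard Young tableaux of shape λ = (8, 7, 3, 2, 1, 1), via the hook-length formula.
# SYT of shape (8, 7, 3, 2, 1, 1) = 1645216650

Hook-length formula: f^λ = n! / Π hook(c), product over all cells c of the Young diagram. For λ = (8, 7, 3, 2, 1, 1), n = 22 boxes. Hook lengths by row (left-to-right, top-to-bottom): [13, 10, 8, 6, 5, 4, 3, 1]; [11, 8, 6, 4, 3, 2, 1]; [6, 3, 1]; [4, 1]; [2]; [1]. Product of hooks = 683193139200. So f^λ = 22! / 683193139200 = 1124000727777607680000 / 683193139200 = 1645216650.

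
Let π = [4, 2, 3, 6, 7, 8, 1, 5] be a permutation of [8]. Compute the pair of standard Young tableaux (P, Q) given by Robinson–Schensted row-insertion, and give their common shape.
P = [1, 3, 5, 7, 8] / [2, 6] / [4];  Q = [1, 3, 4, 5, 6] / [2, 8] / [7];  common shape = (5, 2, 1)

Row-insert the values π_1, π_2, … into P one at a time, bumping the leftmost entry strictly greater than the inserted value down to the next row. The recording tableau Q records, in position (i, j), the step at which that cell was added to P.
  Insert 4 (step 1): P = [4];  Q = [1]
  Insert 2 (step 2): P = [2] / [4];  Q = [1] / [2]
  Insert 3 (step 3): P = [2, 3] / [4];  Q = [1, 3] / [2]
  Insert 6 (step 4): P = [2, 3, 6] / [4];  Q = [1, 3, 4] / [2]
  Insert 7 (step 5): P = [2, 3, 6, 7] / [4];  Q = [1, 3, 4, 5] / [2]
  Insert 8 (step 6): P = [2, 3, 6, 7, 8] / [4];  Q = [1, 3, 4, 5, 6] / [2]
  Insert 1 (step 7): P = [1, 3, 6, 7, 8] / [2] / [4];  Q = [1, 3, 4, 5, 6] / [2] / [7]
  Insert 5 (step 8): P = [1, 3, 5, 7, 8] / [2, 6] / [4];  Q = [1, 3, 4, 5, 6] / [2, 8] / [7]
Final shape: (5, 2, 1).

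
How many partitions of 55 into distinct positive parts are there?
q(55) = 6378

A partition into distinct parts is a strictly decreasing sequence summing to n. The recurrence d(n, m) = d(n, m−1) + d(n−m, m−1) (use part m at most once) with q(n) = d(n, n) gives q(55) = 6378. (Euler's theorem: # distinct-part partitions = # odd-part partitions.)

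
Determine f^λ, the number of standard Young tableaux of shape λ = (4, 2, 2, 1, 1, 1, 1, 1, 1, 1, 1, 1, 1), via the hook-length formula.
# SYT of shape (4, 2, 2, 1, 1, 1, 1, 1, 1, 1, 1, 1, 1) = 35343

Hook-length formula: f^λ = n! / Π hook(c), product over all cells c of the Young diagram. For λ = (4, 2, 2, 1, 1, 1, 1, 1, 1, 1, 1, 1, 1), n = 18 boxes. Hook lengths by row (left-to-right, top-to-bottom): [16, 5, 2, 1]; [13, 2]; [12, 1]; [10]; [9]; [8]; [7]; [6]; [5]; [4]; [3]; [2]; [1]. Product of hooks = 181149696000. So f^λ = 18! / 181149696000 = 6402373705728000 / 181149696000 = 35343.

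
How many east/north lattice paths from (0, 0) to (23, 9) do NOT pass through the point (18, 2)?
Number of paths = 27898320

Total paths from (0, 0) to (23, 9): C(32, 23) = 28048800. Paths through (18, 2): (paths (0, 0) → (18, 2)) × (paths (18, 2) → (23, 9)) = C(20, 18) · C(12, 5) = 190 · 792 = 150480. Avoidance count = 28048800 − 150480 = 27898320.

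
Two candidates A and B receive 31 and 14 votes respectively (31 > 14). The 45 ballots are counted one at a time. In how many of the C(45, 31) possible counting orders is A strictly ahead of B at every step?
Strict-lead orderings = 63040282096

Total orderings of the 45 votes with 31 for A: C(45, 31) = 166871334960. By the Bertrand ballot formula (Cycle Lemma / reflection principle), the number of orderings in which A is strictly ahead of B throughout is (p − q)/(p + q) · C(p + q, p) = (31 − 14)/(31 + 14) · 166871334960 = 63040282096.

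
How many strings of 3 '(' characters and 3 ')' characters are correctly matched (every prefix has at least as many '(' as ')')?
C_3 = 5

These balanced parentheses are counted by the Catalan number C_n = (1/(n + 1)) · C(2n, n). For n = 3: C_3 = (1/4) · C(6, 3) = 20/4 = 5.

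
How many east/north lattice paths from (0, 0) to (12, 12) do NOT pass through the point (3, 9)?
Number of paths = 2655756

Total paths from (0, 0) to (12, 12): C(24, 12) = 2704156. Paths through (3, 9): (paths (0, 0) → (3, 9)) × (paths (3, 9) → (12, 12)) = C(12, 3) · C(12, 9) = 220 · 220 = 48400. Avoidance count = 2704156 − 48400 = 2655756.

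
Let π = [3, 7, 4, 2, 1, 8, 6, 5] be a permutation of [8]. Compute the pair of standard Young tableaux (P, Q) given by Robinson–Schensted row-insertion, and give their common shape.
P = [1, 4, 5] / [2, 6] / [3, 8] / [7];  Q = [1, 2, 6] / [3, 7] / [4, 8] / [5];  common shape = (3, 2, 2, 1)

Row-insert the values π_1, π_2, … into P one at a time, bumping the leftmost entry strictly greater than the inserted value down to the next row. The recording tableau Q records, in position (i, j), the step at which that cell was added to P.
  Insert 3 (step 1): P = [3];  Q = [1]
  Insert 7 (step 2): P = [3, 7];  Q = [1, 2]
  Insert 4 (step 3): P = [3, 4] / [7];  Q = [1, 2] / [3]
  Insert 2 (step 4): P = [2, 4] / [3] / [7];  Q = [1, 2] / [3] / [4]
  Insert 1 (step 5): P = [1, 4] / [2] / [3] / [7];  Q = [1, 2] / [3] / [4] / [5]
  Insert 8 (step 6): P = [1, 4, 8] / [2] / [3] / [7];  Q = [1, 2, 6] / [3] / [4] / [5]
  Insert 6 (step 7): P = [1, 4, 6] / [2, 8] / [3] / [7];  Q = [1, 2, 6] / [3, 7] / [4] / [5]
  Insert 5 (step 8): P = [1, 4, 5] / [2, 6] / [3, 8] / [7];  Q = [1, 2, 6] / [3, 7] / [4, 8] / [5]
Final shape: (3, 2, 2, 1).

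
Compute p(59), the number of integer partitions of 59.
p(59) = 831820

Compute p(n) via the recurrence p(n, m) = p(n, m−1) + p(n−m, m), where p(n, m) counts partitions of n with all parts ≤ m and p(n) = p(n, n). The base cases are p(0, m) = 1 and p(n, 0) = 0 for n > 0. Filling the table yields p(59) = 831820. (Euler's pentagonal recurrence is an alternative.)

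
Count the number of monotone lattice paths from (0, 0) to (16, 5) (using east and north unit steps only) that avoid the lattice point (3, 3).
Number of paths = 18249

Total paths from (0, 0) to (16, 5): C(21, 16) = 20349. Paths through (3, 3): (paths (0, 0) → (3, 3)) × (paths (3, 3) → (16, 5)) = C(6, 3) · C(15, 13) = 20 · 105 = 2100. Avoidance count = 20349 − 2100 = 18249.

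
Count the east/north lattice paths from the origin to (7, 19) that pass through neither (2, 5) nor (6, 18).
Number of paths = 244380

Inclusion–exclusion. Total paths: C(26, 7) = 657800. Through P₁: C(7, 2)·C(19, 5) = 244188. Through P₂: C(24, 6)·C(2, 1) = 269192. Since P₁ is strictly southwest of P₂, a monotone path through both must visit P₁ then P₂; paths through both = C(7, 2)·C(17, 4)·C(2, 1) = 99960. Avoid both = 657800 − 244188 − 269192 + 99960 = 244380.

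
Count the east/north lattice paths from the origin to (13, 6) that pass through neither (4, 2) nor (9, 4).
Number of paths = 10407

Inclusion–exclusion. Total paths: C(19, 13) = 27132. Through P₁: C(6, 4)·C(13, 9) = 10725. Through P₂: C(13, 9)·C(6, 4) = 10725. Since P₁ is strictly southwest of P₂, a monotone path through both must visit P₁ then P₂; paths through both = C(6, 4)·C(7, 5)·C(6, 4) = 4725. Avoid both = 27132 − 10725 − 10725 + 4725 = 10407.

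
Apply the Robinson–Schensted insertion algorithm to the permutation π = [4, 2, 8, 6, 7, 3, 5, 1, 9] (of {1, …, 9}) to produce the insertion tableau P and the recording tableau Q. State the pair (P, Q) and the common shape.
P = [1, 3, 5, 9] / [2, 6, 7] / [4] / [8];  Q = [1, 3, 5, 9] / [2, 4, 7] / [6] / [8];  common shape = (4, 3, 1, 1)

Row-insert the values π_1, π_2, … into P one at a time, bumping the leftmost entry strictly greater than the inserted value down to the next row. The recording tableau Q records, in position (i, j), the step at which that cell was added to P.
  Insert 4 (step 1): P = [4];  Q = [1]
  Insert 2 (step 2): P = [2] / [4];  Q = [1] / [2]
  Insert 8 (step 3): P = [2, 8] / [4];  Q = [1, 3] / [2]
  Insert 6 (step 4): P = [2, 6] / [4, 8];  Q = [1, 3] / [2, 4]
  Insert 7 (step 5): P = [2, 6, 7] / [4, 8];  Q = [1, 3, 5] / [2, 4]
  Insert 3 (step 6): P = [2, 3, 7] / [4, 6] / [8];  Q = [1, 3, 5] / [2, 4] / [6]
  Insert 5 (step 7): P = [2, 3, 5] / [4, 6, 7] / [8];  Q = [1, 3, 5] / [2, 4, 7] / [6]
  Insert 1 (step 8): P = [1, 3, 5] / [2, 6, 7] / [4] / [8];  Q = [1, 3, 5] / [2, 4, 7] / [6] / [8]
  Insert 9 (step 9): P = [1, 3, 5, 9] / [2, 6, 7] / [4] / [8];  Q = [1, 3, 5, 9] / [2, 4, 7] / [6] / [8]
Final shape: (4, 3, 1, 1).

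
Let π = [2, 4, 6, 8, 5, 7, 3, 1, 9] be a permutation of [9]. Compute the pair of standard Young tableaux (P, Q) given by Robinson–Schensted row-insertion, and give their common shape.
P = [1, 3, 5, 7, 9] / [2, 8] / [4] / [6];  Q = [1, 2, 3, 4, 9] / [5, 6] / [7] / [8];  common shape = (5, 2, 1, 1)

Row-insert the values π_1, π_2, … into P one at a time, bumping the leftmost entry strictly greater than the inserted value down to the next row. The recording tableau Q records, in position (i, j), the step at which that cell was added to P.
  Insert 2 (step 1): P = [2];  Q = [1]
  Insert 4 (step 2): P = [2, 4];  Q = [1, 2]
  Insert 6 (step 3): P = [2, 4, 6];  Q = [1, 2, 3]
  Insert 8 (step 4): P = [2, 4, 6, 8];  Q = [1, 2, 3, 4]
  Insert 5 (step 5): P = [2, 4, 5, 8] / [6];  Q = [1, 2, 3, 4] / [5]
  Insert 7 (step 6): P = [2, 4, 5, 7] / [6, 8];  Q = [1, 2, 3, 4] / [5, 6]
  Insert 3 (step 7): P = [2, 3, 5, 7] / [4, 8] / [6];  Q = [1, 2, 3, 4] / [5, 6] / [7]
  Insert 1 (step 8): P = [1, 3, 5, 7] / [2, 8] / [4] / [6];  Q = [1, 2, 3, 4] / [5, 6] / [7] / [8]
  Insert 9 (step 9): P = [1, 3, 5, 7, 9] / [2, 8] / [4] / [6];  Q = [1, 2, 3, 4, 9] / [5, 6] / [7] / [8]
Final shape: (5, 2, 1, 1).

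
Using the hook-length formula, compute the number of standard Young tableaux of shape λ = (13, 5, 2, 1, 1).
# SYT of shape (13, 5, 2, 1, 1) = 46216170

Hook-length formula: f^λ = n! / Π hook(c), product over all cells c of the Young diagram. For λ = (13, 5, 2, 1, 1), n = 22 boxes. Hook lengths by row (left-to-right, top-to-bottom): [17, 14, 12, 11, 10, 8, 7, 6, 5, 4, 3, 2, 1]; [8, 5, 3, 2, 1]; [4, 1]; [2]; [1]. Product of hooks = 24320507904000. So f^λ = 22! / 24320507904000 = 1124000727777607680000 / 24320507904000 = 46216170.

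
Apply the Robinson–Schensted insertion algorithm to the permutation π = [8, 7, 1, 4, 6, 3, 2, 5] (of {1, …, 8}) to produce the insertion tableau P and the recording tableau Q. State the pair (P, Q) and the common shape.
P = [1, 2, 5] / [3, 6] / [4] / [7] / [8];  Q = [1, 4, 5] / [2, 8] / [3] / [6] / [7];  common shape = (3, 2, 1, 1, 1)

Row-insert the values π_1, π_2, … into P one at a time, bumping the leftmost entry strictly greater than the inserted value down to the next row. The recording tableau Q records, in position (i, j), the step at which that cell was added to P.
  Insert 8 (step 1): P = [8];  Q = [1]
  Insert 7 (step 2): P = [7] / [8];  Q = [1] / [2]
  Insert 1 (step 3): P = [1] / [7] / [8];  Q = [1] / [2] / [3]
  Insert 4 (step 4): P = [1, 4] / [7] / [8];  Q = [1, 4] / [2] / [3]
  Insert 6 (step 5): P = [1, 4, 6] / [7] / [8];  Q = [1, 4, 5] / [2] / [3]
  Insert 3 (step 6): P = [1, 3, 6] / [4] / [7] / [8];  Q = [1, 4, 5] / [2] / [3] / [6]
  Insert 2 (step 7): P = [1, 2, 6] / [3] / [4] / [7] / [8];  Q = [1, 4, 5] / [2] / [3] / [6] / [7]
  Insert 5 (step 8): P = [1, 2, 5] / [3, 6] / [4] / [7] / [8];  Q = [1, 4, 5] / [2, 8] / [3] / [6] / [7]
Final shape: (3, 2, 1, 1, 1).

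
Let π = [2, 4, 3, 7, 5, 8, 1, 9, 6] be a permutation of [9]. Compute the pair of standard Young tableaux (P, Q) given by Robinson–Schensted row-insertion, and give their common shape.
P = [1, 3, 5, 6, 9] / [2, 7, 8] / [4];  Q = [1, 2, 4, 6, 8] / [3, 5, 9] / [7];  common shape = (5, 3, 1)

Row-insert the values π_1, π_2, … into P one at a time, bumping the leftmost entry strictly greater than the inserted value down to the next row. The recording tableau Q records, in position (i, j), the step at which that cell was added to P.
  Insert 2 (step 1): P = [2];  Q = [1]
  Insert 4 (step 2): P = [2, 4];  Q = [1, 2]
  Insert 3 (step 3): P = [2, 3] / [4];  Q = [1, 2] / [3]
  Insert 7 (step 4): P = [2, 3, 7] / [4];  Q = [1, 2, 4] / [3]
  Insert 5 (step 5): P = [2, 3, 5] / [4, 7];  Q = [1, 2, 4] / [3, 5]
  Insert 8 (step 6): P = [2, 3, 5, 8] / [4, 7];  Q = [1, 2, 4, 6] / [3, 5]
  Insert 1 (step 7): P = [1, 3, 5, 8] / [2, 7] / [4];  Q = [1, 2, 4, 6] / [3, 5] / [7]
  Insert 9 (step 8): P = [1, 3, 5, 8, 9] / [2, 7] / [4];  Q = [1, 2, 4, 6, 8] / [3, 5] / [7]
  Insert 6 (step 9): P = [1, 3, 5, 6, 9] / [2, 7, 8] / [4];  Q = [1, 2, 4, 6, 8] / [3, 5, 9] / [7]
Final shape: (5, 3, 1).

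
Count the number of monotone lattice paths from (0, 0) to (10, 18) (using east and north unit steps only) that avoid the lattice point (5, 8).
Number of paths = 9258249

Total paths from (0, 0) to (10, 18): C(28, 10) = 13123110. Paths through (5, 8): (paths (0, 0) → (5, 8)) × (paths (5, 8) → (10, 18)) = C(13, 5) · C(15, 5) = 1287 · 3003 = 3864861. Avoidance count = 13123110 − 3864861 = 9258249.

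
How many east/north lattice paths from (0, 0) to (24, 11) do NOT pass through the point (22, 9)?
Number of paths = 296265450

Total paths from (0, 0) to (24, 11): C(35, 24) = 417225900. Paths through (22, 9): (paths (0, 0) → (22, 9)) × (paths (22, 9) → (24, 11)) = C(31, 22) · C(4, 2) = 20160075 · 6 = 120960450. Avoidance count = 417225900 − 120960450 = 296265450.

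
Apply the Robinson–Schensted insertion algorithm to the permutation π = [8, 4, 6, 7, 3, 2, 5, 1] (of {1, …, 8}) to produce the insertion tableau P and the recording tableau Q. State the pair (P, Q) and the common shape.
P = [1, 5, 7] / [2, 6] / [3] / [4] / [8];  Q = [1, 3, 4] / [2, 7] / [5] / [6] / [8];  common shape = (3, 2, 1, 1, 1)

Row-insert the values π_1, π_2, … into P one at a time, bumping the leftmost entry strictly greater than the inserted value down to the next row. The recording tableau Q records, in position (i, j), the step at which that cell was added to P.
  Insert 8 (step 1): P = [8];  Q = [1]
  Insert 4 (step 2): P = [4] / [8];  Q = [1] / [2]
  Insert 6 (step 3): P = [4, 6] / [8];  Q = [1, 3] / [2]
  Insert 7 (step 4): P = [4, 6, 7] / [8];  Q = [1, 3, 4] / [2]
  Insert 3 (step 5): P = [3, 6, 7] / [4] / [8];  Q = [1, 3, 4] / [2] / [5]
  Insert 2 (step 6): P = [2, 6, 7] / [3] / [4] / [8];  Q = [1, 3, 4] / [2] / [5] / [6]
  Insert 5 (step 7): P = [2, 5, 7] / [3, 6] / [4] / [8];  Q = [1, 3, 4] / [2, 7] / [5] / [6]
  Insert 1 (step 8): P = [1, 5, 7] / [2, 6] / [3] / [4] / [8];  Q = [1, 3, 4] / [2, 7] / [5] / [6] / [8]
Final shape: (3, 2, 1, 1, 1).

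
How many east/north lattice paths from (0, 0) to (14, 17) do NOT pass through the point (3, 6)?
Number of paths = 205926237

Total paths from (0, 0) to (14, 17): C(31, 14) = 265182525. Paths through (3, 6): (paths (0, 0) → (3, 6)) × (paths (3, 6) → (14, 17)) = C(9, 3) · C(22, 11) = 84 · 705432 = 59256288. Avoidance count = 265182525 − 59256288 = 205926237.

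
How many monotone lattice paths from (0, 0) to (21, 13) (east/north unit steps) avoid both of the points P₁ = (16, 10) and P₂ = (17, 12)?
Number of paths = 450722950

Inclusion–exclusion. Total paths: C(34, 21) = 927983760. Through P₁: C(26, 16)·C(8, 5) = 297457160. Through P₂: C(29, 17)·C(5, 4) = 259479675. Since P₁ is strictly southwest of P₂, a monotone path through both must visit P₁ then P₂; paths through both = C(26, 16)·C(3, 1)·C(5, 4) = 79676025. Avoid both = 927983760 − 297457160 − 259479675 + 79676025 = 450722950.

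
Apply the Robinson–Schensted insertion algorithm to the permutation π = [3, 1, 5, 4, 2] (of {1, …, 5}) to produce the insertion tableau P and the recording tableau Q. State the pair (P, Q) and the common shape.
P = [1, 2] / [3, 4] / [5];  Q = [1, 3] / [2, 4] / [5];  common shape = (2, 2, 1)

Row-insert the values π_1, π_2, … into P one at a time, bumping the leftmost entry strictly greater than the inserted value down to the next row. The recording tableau Q records, in position (i, j), the step at which that cell was added to P.
  Insert 3 (step 1): P = [3];  Q = [1]
  Insert 1 (step 2): P = [1] / [3];  Q = [1] / [2]
  Insert 5 (step 3): P = [1, 5] / [3];  Q = [1, 3] / [2]
  Insert 4 (step 4): P = [1, 4] / [3, 5];  Q = [1, 3] / [2, 4]
  Insert 2 (step 5): P = [1, 2] / [3, 4] / [5];  Q = [1, 3] / [2, 4] / [5]
Final shape: (2, 2, 1).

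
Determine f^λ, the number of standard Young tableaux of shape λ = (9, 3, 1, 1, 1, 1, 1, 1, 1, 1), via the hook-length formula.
# SYT of shape (9, 3, 1, 1, 1, 1, 1, 1, 1, 1) = 2939300

Hook-length formula: f^λ = n! / Π hook(c), product over all cells c of the Young diagram. For λ = (9, 3, 1, 1, 1, 1, 1, 1, 1, 1), n = 20 boxes. Hook lengths by row (left-to-right, top-to-bottom): [18, 9, 8, 6, 5, 4, 3, 2, 1]; [11, 2, 1]; [8]; [7]; [6]; [5]; [4]; [3]; [2]; [1]. Product of hooks = 827714764800. So f^λ = 20! / 827714764800 = 2432902008176640000 / 827714764800 = 2939300.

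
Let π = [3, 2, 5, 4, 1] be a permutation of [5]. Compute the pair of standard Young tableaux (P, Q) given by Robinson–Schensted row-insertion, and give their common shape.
P = [1, 4] / [2, 5] / [3];  Q = [1, 3] / [2, 4] / [5];  common shape = (2, 2, 1)

Row-insert the values π_1, π_2, … into P one at a time, bumping the leftmost entry strictly greater than the inserted value down to the next row. The recording tableau Q records, in position (i, j), the step at which that cell was added to P.
  Insert 3 (step 1): P = [3];  Q = [1]
  Insert 2 (step 2): P = [2] / [3];  Q = [1] / [2]
  Insert 5 (step 3): P = [2, 5] / [3];  Q = [1, 3] / [2]
  Insert 4 (step 4): P = [2, 4] / [3, 5];  Q = [1, 3] / [2, 4]
  Insert 1 (step 5): P = [1, 4] / [2, 5] / [3];  Q = [1, 3] / [2, 4] / [5]
Final shape: (2, 2, 1).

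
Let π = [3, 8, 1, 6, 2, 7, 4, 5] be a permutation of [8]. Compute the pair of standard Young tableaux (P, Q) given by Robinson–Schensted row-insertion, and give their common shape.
P = [1, 2, 4, 5] / [3, 6, 7] / [8];  Q = [1, 2, 6, 8] / [3, 4, 7] / [5];  common shape = (4, 3, 1)

Row-insert the values π_1, π_2, … into P one at a time, bumping the leftmost entry strictly greater than the inserted value down to the next row. The recording tableau Q records, in position (i, j), the step at which that cell was added to P.
  Insert 3 (step 1): P = [3];  Q = [1]
  Insert 8 (step 2): P = [3, 8];  Q = [1, 2]
  Insert 1 (step 3): P = [1, 8] / [3];  Q = [1, 2] / [3]
  Insert 6 (step 4): P = [1, 6] / [3, 8];  Q = [1, 2] / [3, 4]
  Insert 2 (step 5): P = [1, 2] / [3, 6] / [8];  Q = [1, 2] / [3, 4] / [5]
  Insert 7 (step 6): P = [1, 2, 7] / [3, 6] / [8];  Q = [1, 2, 6] / [3, 4] / [5]
  Insert 4 (step 7): P = [1, 2, 4] / [3, 6, 7] / [8];  Q = [1, 2, 6] / [3, 4, 7] / [5]
  Insert 5 (step 8): P = [1, 2, 4, 5] / [3, 6, 7] / [8];  Q = [1, 2, 6, 8] / [3, 4, 7] / [5]
Final shape: (4, 3, 1).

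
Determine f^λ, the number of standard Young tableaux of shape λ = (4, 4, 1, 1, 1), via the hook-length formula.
# SYT of shape (4, 4, 1, 1, 1) = 825

Hook-length formula: f^λ = n! / Π hook(c), product over all cells c of the Young diagram. For λ = (4, 4, 1, 1, 1), n = 11 boxes. Hook lengths by row (left-to-right, top-to-bottom): [8, 4, 3, 2]; [7, 3, 2, 1]; [3]; [2]; [1]. Product of hooks = 48384. So f^λ = 11! / 48384 = 39916800 / 48384 = 825.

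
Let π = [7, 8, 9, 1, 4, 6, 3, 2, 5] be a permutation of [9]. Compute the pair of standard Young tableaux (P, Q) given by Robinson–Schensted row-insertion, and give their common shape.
P = [1, 2, 5] / [3, 6, 9] / [4, 8] / [7];  Q = [1, 2, 3] / [4, 5, 6] / [7, 9] / [8];  common shape = (3, 3, 2, 1)

Row-insert the values π_1, π_2, … into P one at a time, bumping the leftmost entry strictly greater than the inserted value down to the next row. The recording tableau Q records, in position (i, j), the step at which that cell was added to P.
  Insert 7 (step 1): P = [7];  Q = [1]
  Insert 8 (step 2): P = [7, 8];  Q = [1, 2]
  Insert 9 (step 3): P = [7, 8, 9];  Q = [1, 2, 3]
  Insert 1 (step 4): P = [1, 8, 9] / [7];  Q = [1, 2, 3] / [4]
  Insert 4 (step 5): P = [1, 4, 9] / [7, 8];  Q = [1, 2, 3] / [4, 5]
  Insert 6 (step 6): P = [1, 4, 6] / [7, 8, 9];  Q = [1, 2, 3] / [4, 5, 6]
  Insert 3 (step 7): P = [1, 3, 6] / [4, 8, 9] / [7];  Q = [1, 2, 3] / [4, 5, 6] / [7]
  Insert 2 (step 8): P = [1, 2, 6] / [3, 8, 9] / [4] / [7];  Q = [1, 2, 3] / [4, 5, 6] / [7] / [8]
  Insert 5 (step 9): P = [1, 2, 5] / [3, 6, 9] / [4, 8] / [7];  Q = [1, 2, 3] / [4, 5, 6] / [7, 9] / [8]
Final shape: (3, 3, 2, 1).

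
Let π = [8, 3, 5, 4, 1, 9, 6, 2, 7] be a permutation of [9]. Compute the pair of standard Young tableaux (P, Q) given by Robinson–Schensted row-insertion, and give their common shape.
P = [1, 2, 6, 7] / [3, 4] / [5, 9] / [8];  Q = [1, 3, 6, 9] / [2, 7] / [4, 8] / [5];  common shape = (4, 2, 2, 1)

Row-insert the values π_1, π_2, … into P one at a time, bumping the leftmost entry strictly greater than the inserted value down to the next row. The recording tableau Q records, in position (i, j), the step at which that cell was added to P.
  Insert 8 (step 1): P = [8];  Q = [1]
  Insert 3 (step 2): P = [3] / [8];  Q = [1] / [2]
  Insert 5 (step 3): P = [3, 5] / [8];  Q = [1, 3] / [2]
  Insert 4 (step 4): P = [3, 4] / [5] / [8];  Q = [1, 3] / [2] / [4]
  Insert 1 (step 5): P = [1, 4] / [3] / [5] / [8];  Q = [1, 3] / [2] / [4] / [5]
  Insert 9 (step 6): P = [1, 4, 9] / [3] / [5] / [8];  Q = [1, 3, 6] / [2] / [4] / [5]
  Insert 6 (step 7): P = [1, 4, 6] / [3, 9] / [5] / [8];  Q = [1, 3, 6] / [2, 7] / [4] / [5]
  Insert 2 (step 8): P = [1, 2, 6] / [3, 4] / [5, 9] / [8];  Q = [1, 3, 6] / [2, 7] / [4, 8] / [5]
  Insert 7 (step 9): P = [1, 2, 6, 7] / [3, 4] / [5, 9] / [8];  Q = [1, 3, 6, 9] / [2, 7] / [4, 8] / [5]
Final shape: (4, 2, 2, 1).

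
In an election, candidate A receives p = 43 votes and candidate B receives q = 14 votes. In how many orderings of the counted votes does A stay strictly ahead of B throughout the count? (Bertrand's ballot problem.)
Strict-lead orderings = 3914819231400

Total orderings of the 57 votes with 43 for A: C(57, 43) = 7694644696200. By the Bertrand ballot formula (Cycle Lemma / reflection principle), the number of orderings in which A is strictly ahead of B throughout is (p − q)/(p + q) · C(p + q, p) = (43 − 14)/(43 + 14) · 7694644696200 = 3914819231400.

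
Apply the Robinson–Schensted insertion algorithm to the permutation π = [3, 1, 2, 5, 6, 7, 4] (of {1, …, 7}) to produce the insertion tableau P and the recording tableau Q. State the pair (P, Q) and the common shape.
P = [1, 2, 4, 6, 7] / [3, 5];  Q = [1, 3, 4, 5, 6] / [2, 7];  common shape = (5, 2)

Row-insert the values π_1, π_2, … into P one at a time, bumping the leftmost entry strictly greater than the inserted value down to the next row. The recording tableau Q records, in position (i, j), the step at which that cell was added to P.
  Insert 3 (step 1): P = [3];  Q = [1]
  Insert 1 (step 2): P = [1] / [3];  Q = [1] / [2]
  Insert 2 (step 3): P = [1, 2] / [3];  Q = [1, 3] / [2]
  Insert 5 (step 4): P = [1, 2, 5] / [3];  Q = [1, 3, 4] / [2]
  Insert 6 (step 5): P = [1, 2, 5, 6] / [3];  Q = [1, 3, 4, 5] / [2]
  Insert 7 (step 6): P = [1, 2, 5, 6, 7] / [3];  Q = [1, 3, 4, 5, 6] / [2]
  Insert 4 (step 7): P = [1, 2, 4, 6, 7] / [3, 5];  Q = [1, 3, 4, 5, 6] / [2, 7]
Final shape: (5, 2).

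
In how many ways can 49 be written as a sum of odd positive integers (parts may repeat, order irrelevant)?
p_odd(49) = 3264

Enumerate partitions using only odd parts via the recurrence o(n, m) = o(n, m−2) + o(n−m, m) over odd m, starting from the largest odd part ≤ n. This gives p_odd(49) = 3264. (Euler's theorem: equals the count of distinct-part partitions.)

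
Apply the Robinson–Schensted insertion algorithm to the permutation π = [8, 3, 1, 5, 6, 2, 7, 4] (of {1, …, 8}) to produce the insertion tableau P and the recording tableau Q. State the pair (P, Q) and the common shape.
P = [1, 2, 4, 7] / [3, 5, 6] / [8];  Q = [1, 4, 5, 7] / [2, 6, 8] / [3];  common shape = (4, 3, 1)

Row-insert the values π_1, π_2, … into P one at a time, bumping the leftmost entry strictly greater than the inserted value down to the next row. The recording tableau Q records, in position (i, j), the step at which that cell was added to P.
  Insert 8 (step 1): P = [8];  Q = [1]
  Insert 3 (step 2): P = [3] / [8];  Q = [1] / [2]
  Insert 1 (step 3): P = [1] / [3] / [8];  Q = [1] / [2] / [3]
  Insert 5 (step 4): P = [1, 5] / [3] / [8];  Q = [1, 4] / [2] / [3]
  Insert 6 (step 5): P = [1, 5, 6] / [3] / [8];  Q = [1, 4, 5] / [2] / [3]
  Insert 2 (step 6): P = [1, 2, 6] / [3, 5] / [8];  Q = [1, 4, 5] / [2, 6] / [3]
  Insert 7 (step 7): P = [1, 2, 6, 7] / [3, 5] / [8];  Q = [1, 4, 5, 7] / [2, 6] / [3]
  Insert 4 (step 8): P = [1, 2, 4, 7] / [3, 5, 6] / [8];  Q = [1, 4, 5, 7] / [2, 6, 8] / [3]
Final shape: (4, 3, 1).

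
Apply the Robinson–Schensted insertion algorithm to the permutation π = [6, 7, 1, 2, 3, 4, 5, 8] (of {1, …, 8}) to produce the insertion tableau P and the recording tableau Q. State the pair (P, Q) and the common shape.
P = [1, 2, 3, 4, 5, 8] / [6, 7];  Q = [1, 2, 5, 6, 7, 8] / [3, 4];  common shape = (6, 2)

Row-insert the values π_1, π_2, … into P one at a time, bumping the leftmost entry strictly greater than the inserted value down to the next row. The recording tableau Q records, in position (i, j), the step at which that cell was added to P.
  Insert 6 (step 1): P = [6];  Q = [1]
  Insert 7 (step 2): P = [6, 7];  Q = [1, 2]
  Insert 1 (step 3): P = [1, 7] / [6];  Q = [1, 2] / [3]
  Insert 2 (step 4): P = [1, 2] / [6, 7];  Q = [1, 2] / [3, 4]
  Insert 3 (step 5): P = [1, 2, 3] / [6, 7];  Q = [1, 2, 5] / [3, 4]
  Insert 4 (step 6): P = [1, 2, 3, 4] / [6, 7];  Q = [1, 2, 5, 6] / [3, 4]
  Insert 5 (step 7): P = [1, 2, 3, 4, 5] / [6, 7];  Q = [1, 2, 5, 6, 7] / [3, 4]
  Insert 8 (step 8): P = [1, 2, 3, 4, 5, 8] / [6, 7];  Q = [1, 2, 5, 6, 7, 8] / [3, 4]
Final shape: (6, 2).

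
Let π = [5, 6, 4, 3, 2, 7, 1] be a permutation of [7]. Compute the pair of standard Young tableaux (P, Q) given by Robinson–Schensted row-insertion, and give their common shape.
P = [1, 6, 7] / [2] / [3] / [4] / [5];  Q = [1, 2, 6] / [3] / [4] / [5] / [7];  common shape = (3, 1, 1, 1, 1)

Row-insert the values π_1, π_2, … into P one at a time, bumping the leftmost entry strictly greater than the inserted value down to the next row. The recording tableau Q records, in position (i, j), the step at which that cell was added to P.
  Insert 5 (step 1): P = [5];  Q = [1]
  Insert 6 (step 2): P = [5, 6];  Q = [1, 2]
  Insert 4 (step 3): P = [4, 6] / [5];  Q = [1, 2] / [3]
  Insert 3 (step 4): P = [3, 6] / [4] / [5];  Q = [1, 2] / [3] / [4]
  Insert 2 (step 5): P = [2, 6] / [3] / [4] / [5];  Q = [1, 2] / [3] / [4] / [5]
  Insert 7 (step 6): P = [2, 6, 7] / [3] / [4] / [5];  Q = [1, 2, 6] / [3] / [4] / [5]
  Insert 1 (step 7): P = [1, 6, 7] / [2] / [3] / [4] / [5];  Q = [1, 2, 6] / [3] / [4] / [5] / [7]
Final shape: (3, 1, 1, 1, 1).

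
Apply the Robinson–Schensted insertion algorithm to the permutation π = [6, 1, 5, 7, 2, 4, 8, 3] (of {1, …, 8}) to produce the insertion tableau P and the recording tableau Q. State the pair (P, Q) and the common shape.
P = [1, 2, 3, 8] / [4, 7] / [5] / [6];  Q = [1, 3, 4, 7] / [2, 6] / [5] / [8];  common shape = (4, 2, 1, 1)

Row-insert the values π_1, π_2, … into P one at a time, bumping the leftmost entry strictly greater than the inserted value down to the next row. The recording tableau Q records, in position (i, j), the step at which that cell was added to P.
  Insert 6 (step 1): P = [6];  Q = [1]
  Insert 1 (step 2): P = [1] / [6];  Q = [1] / [2]
  Insert 5 (step 3): P = [1, 5] / [6];  Q = [1, 3] / [2]
  Insert 7 (step 4): P = [1, 5, 7] / [6];  Q = [1, 3, 4] / [2]
  Insert 2 (step 5): P = [1, 2, 7] / [5] / [6];  Q = [1, 3, 4] / [2] / [5]
  Insert 4 (step 6): P = [1, 2, 4] / [5, 7] / [6];  Q = [1, 3, 4] / [2, 6] / [5]
  Insert 8 (step 7): P = [1, 2, 4, 8] / [5, 7] / [6];  Q = [1, 3, 4, 7] / [2, 6] / [5]
  Insert 3 (step 8): P = [1, 2, 3, 8] / [4, 7] / [5] / [6];  Q = [1, 3, 4, 7] / [2, 6] / [5] / [8]
Final shape: (4, 2, 1, 1).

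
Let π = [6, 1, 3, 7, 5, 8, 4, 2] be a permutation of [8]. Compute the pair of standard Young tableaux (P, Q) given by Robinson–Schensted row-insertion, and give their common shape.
P = [1, 2, 4, 8] / [3, 7] / [5] / [6];  Q = [1, 3, 4, 6] / [2, 5] / [7] / [8];  common shape = (4, 2, 1, 1)

Row-insert the values π_1, π_2, … into P one at a time, bumping the leftmost entry strictly greater than the inserted value down to the next row. The recording tableau Q records, in position (i, j), the step at which that cell was added to P.
  Insert 6 (step 1): P = [6];  Q = [1]
  Insert 1 (step 2): P = [1] / [6];  Q = [1] / [2]
  Insert 3 (step 3): P = [1, 3] / [6];  Q = [1, 3] / [2]
  Insert 7 (step 4): P = [1, 3, 7] / [6];  Q = [1, 3, 4] / [2]
  Insert 5 (step 5): P = [1, 3, 5] / [6, 7];  Q = [1, 3, 4] / [2, 5]
  Insert 8 (step 6): P = [1, 3, 5, 8] / [6, 7];  Q = [1, 3, 4, 6] / [2, 5]
  Insert 4 (step 7): P = [1, 3, 4, 8] / [5, 7] / [6];  Q = [1, 3, 4, 6] / [2, 5] / [7]
  Insert 2 (step 8): P = [1, 2, 4, 8] / [3, 7] / [5] / [6];  Q = [1, 3, 4, 6] / [2, 5] / [7] / [8]
Final shape: (4, 2, 1, 1).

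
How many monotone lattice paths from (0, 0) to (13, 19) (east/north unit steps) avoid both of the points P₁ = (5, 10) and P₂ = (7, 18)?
Number of paths = 271951715

Inclusion–exclusion. Total paths: C(32, 13) = 347373600. Through P₁: C(15, 5)·C(17, 8) = 73002930. Through P₂: C(25, 7)·C(7, 6) = 3364900. Since P₁ is strictly southwest of P₂, a monotone path through both must visit P₁ then P₂; paths through both = C(15, 5)·C(10, 2)·C(7, 6) = 945945. Avoid both = 347373600 − 73002930 − 3364900 + 945945 = 271951715.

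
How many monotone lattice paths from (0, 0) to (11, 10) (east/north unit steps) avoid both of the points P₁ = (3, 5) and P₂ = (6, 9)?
Number of paths = 262374

Inclusion–exclusion. Total paths: C(21, 11) = 352716. Through P₁: C(8, 3)·C(13, 8) = 72072. Through P₂: C(15, 6)·C(6, 5) = 30030. Since P₁ is strictly southwest of P₂, a monotone path through both must visit P₁ then P₂; paths through both = C(8, 3)·C(7, 3)·C(6, 5) = 11760. Avoid both = 352716 − 72072 − 30030 + 11760 = 262374.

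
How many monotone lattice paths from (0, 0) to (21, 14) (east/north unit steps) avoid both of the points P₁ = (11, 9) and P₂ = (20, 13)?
Number of paths = 909425440

Inclusion–exclusion. Total paths: C(35, 21) = 2319959400. Through P₁: C(20, 11)·C(15, 10) = 504383880. Through P₂: C(33, 20)·C(2, 1) = 1146332880. Since P₁ is strictly southwest of P₂, a monotone path through both must visit P₁ then P₂; paths through both = C(20, 11)·C(13, 9)·C(2, 1) = 240182800. Avoid both = 2319959400 − 504383880 − 1146332880 + 240182800 = 909425440.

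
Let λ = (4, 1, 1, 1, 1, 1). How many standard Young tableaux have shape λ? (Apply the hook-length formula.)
# SYT of shape (4, 1, 1, 1, 1, 1) = 56

Hook-length formula: f^λ = n! / Π hook(c), product over all cells c of the Young diagram. For λ = (4, 1, 1, 1, 1, 1), n = 9 boxes. Hook lengths by row (left-to-right, top-to-bottom): [9, 3, 2, 1]; [5]; [4]; [3]; [2]; [1]. Product of hooks = 6480. So f^λ = 9! / 6480 = 362880 / 6480 = 56.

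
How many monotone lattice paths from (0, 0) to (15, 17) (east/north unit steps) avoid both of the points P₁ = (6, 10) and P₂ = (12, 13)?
Number of paths = 315644220

Inclusion–exclusion. Total paths: C(32, 15) = 565722720. Through P₁: C(16, 6)·C(16, 9) = 91611520. Through P₂: C(25, 12)·C(7, 3) = 182010500. Since P₁ is strictly southwest of P₂, a monotone path through both must visit P₁ then P₂; paths through both = C(16, 6)·C(9, 6)·C(7, 3) = 23543520. Avoid both = 565722720 − 91611520 − 182010500 + 23543520 = 315644220.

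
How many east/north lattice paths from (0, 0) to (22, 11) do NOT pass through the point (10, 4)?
Number of paths = 143098332

Total paths from (0, 0) to (22, 11): C(33, 22) = 193536720. Paths through (10, 4): (paths (0, 0) → (10, 4)) × (paths (10, 4) → (22, 11)) = C(14, 10) · C(19, 12) = 1001 · 50388 = 50438388. Avoidance count = 193536720 − 50438388 = 143098332.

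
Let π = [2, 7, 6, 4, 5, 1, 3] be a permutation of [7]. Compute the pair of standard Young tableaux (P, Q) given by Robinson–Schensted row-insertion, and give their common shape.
P = [1, 3, 5] / [2, 4] / [6] / [7];  Q = [1, 2, 5] / [3, 7] / [4] / [6];  common shape = (3, 2, 1, 1)

Row-insert the values π_1, π_2, … into P one at a time, bumping the leftmost entry strictly greater than the inserted value down to the next row. The recording tableau Q records, in position (i, j), the step at which that cell was added to P.
  Insert 2 (step 1): P = [2];  Q = [1]
  Insert 7 (step 2): P = [2, 7];  Q = [1, 2]
  Insert 6 (step 3): P = [2, 6] / [7];  Q = [1, 2] / [3]
  Insert 4 (step 4): P = [2, 4] / [6] / [7];  Q = [1, 2] / [3] / [4]
  Insert 5 (step 5): P = [2, 4, 5] / [6] / [7];  Q = [1, 2, 5] / [3] / [4]
  Insert 1 (step 6): P = [1, 4, 5] / [2] / [6] / [7];  Q = [1, 2, 5] / [3] / [4] / [6]
  Insert 3 (step 7): P = [1, 3, 5] / [2, 4] / [6] / [7];  Q = [1, 2, 5] / [3, 7] / [4] / [6]
Final shape: (3, 2, 1, 1).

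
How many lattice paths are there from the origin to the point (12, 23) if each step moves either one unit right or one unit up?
Number of paths = 834451800

A monotone lattice path from (0, 0) to (12, 23) consists of 12 east steps and 23 north steps in some order, so it is determined by which 12 of the 35 steps are east. The count is C(35, 12) = 834451800.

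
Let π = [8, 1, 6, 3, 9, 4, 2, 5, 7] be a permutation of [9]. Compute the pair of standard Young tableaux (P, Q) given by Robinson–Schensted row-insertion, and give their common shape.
P = [1, 2, 4, 5, 7] / [3, 9] / [6] / [8];  Q = [1, 3, 5, 8, 9] / [2, 6] / [4] / [7];  common shape = (5, 2, 1, 1)

Row-insert the values π_1, π_2, … into P one at a time, bumping the leftmost entry strictly greater than the inserted value down to the next row. The recording tableau Q records, in position (i, j), the step at which that cell was added to P.
  Insert 8 (step 1): P = [8];  Q = [1]
  Insert 1 (step 2): P = [1] / [8];  Q = [1] / [2]
  Insert 6 (step 3): P = [1, 6] / [8];  Q = [1, 3] / [2]
  Insert 3 (step 4): P = [1, 3] / [6] / [8];  Q = [1, 3] / [2] / [4]
  Insert 9 (step 5): P = [1, 3, 9] / [6] / [8];  Q = [1, 3, 5] / [2] / [4]
  Insert 4 (step 6): P = [1, 3, 4] / [6, 9] / [8];  Q = [1, 3, 5] / [2, 6] / [4]
  Insert 2 (step 7): P = [1, 2, 4] / [3, 9] / [6] / [8];  Q = [1, 3, 5] / [2, 6] / [4] / [7]
  Insert 5 (step 8): P = [1, 2, 4, 5] / [3, 9] / [6] / [8];  Q = [1, 3, 5, 8] / [2, 6] / [4] / [7]
  Insert 7 (step 9): P = [1, 2, 4, 5, 7] / [3, 9] / [6] / [8];  Q = [1, 3, 5, 8, 9] / [2, 6] / [4] / [7]
Final shape: (5, 2, 1, 1).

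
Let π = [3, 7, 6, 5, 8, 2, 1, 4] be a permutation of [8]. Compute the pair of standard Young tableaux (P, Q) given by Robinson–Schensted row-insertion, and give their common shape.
P = [1, 4, 8] / [2, 5] / [3] / [6] / [7];  Q = [1, 2, 5] / [3, 8] / [4] / [6] / [7];  common shape = (3, 2, 1, 1, 1)

Row-insert the values π_1, π_2, … into P one at a time, bumping the leftmost entry strictly greater than the inserted value down to the next row. The recording tableau Q records, in position (i, j), the step at which that cell was added to P.
  Insert 3 (step 1): P = [3];  Q = [1]
  Insert 7 (step 2): P = [3, 7];  Q = [1, 2]
  Insert 6 (step 3): P = [3, 6] / [7];  Q = [1, 2] / [3]
  Insert 5 (step 4): P = [3, 5] / [6] / [7];  Q = [1, 2] / [3] / [4]
  Insert 8 (step 5): P = [3, 5, 8] / [6] / [7];  Q = [1, 2, 5] / [3] / [4]
  Insert 2 (step 6): P = [2, 5, 8] / [3] / [6] / [7];  Q = [1, 2, 5] / [3] / [4] / [6]
  Insert 1 (step 7): P = [1, 5, 8] / [2] / [3] / [6] / [7];  Q = [1, 2, 5] / [3] / [4] / [6] / [7]
  Insert 4 (step 8): P = [1, 4, 8] / [2, 5] / [3] / [6] / [7];  Q = [1, 2, 5] / [3, 8] / [4] / [6] / [7]
Final shape: (3, 2, 1, 1, 1).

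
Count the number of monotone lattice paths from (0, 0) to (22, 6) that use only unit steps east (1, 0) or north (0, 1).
Number of paths = 376740

A monotone lattice path from (0, 0) to (22, 6) consists of 22 east steps and 6 north steps in some order, so it is determined by which 22 of the 28 steps are east. The count is C(28, 22) = 376740.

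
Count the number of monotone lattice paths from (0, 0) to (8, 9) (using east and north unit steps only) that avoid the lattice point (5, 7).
Number of paths = 16390

Total paths from (0, 0) to (8, 9): C(17, 8) = 24310. Paths through (5, 7): (paths (0, 0) → (5, 7)) × (paths (5, 7) → (8, 9)) = C(12, 5) · C(5, 3) = 792 · 10 = 7920. Avoidance count = 24310 − 7920 = 16390.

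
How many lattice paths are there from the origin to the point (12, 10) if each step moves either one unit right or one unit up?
Number of paths = 646646

A monotone lattice path from (0, 0) to (12, 10) consists of 12 east steps and 10 north steps in some order, so it is determined by which 12 of the 22 steps are east. The count is C(22, 12) = 646646.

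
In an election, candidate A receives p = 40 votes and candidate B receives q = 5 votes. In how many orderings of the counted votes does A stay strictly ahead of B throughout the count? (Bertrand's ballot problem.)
Strict-lead orderings = 950257

Total orderings of the 45 votes with 40 for A: C(45, 40) = 1221759. By the Bertrand ballot formula (Cycle Lemma / reflection principle), the number of orderings in which A is strictly ahead of B throughout is (p − q)/(p + q) · C(p + q, p) = (40 − 5)/(40 + 5) · 1221759 = 950257.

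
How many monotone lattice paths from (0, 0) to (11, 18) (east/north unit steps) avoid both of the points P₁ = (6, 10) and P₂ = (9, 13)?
Number of paths = 17208534

Inclusion–exclusion. Total paths: C(29, 11) = 34597290. Through P₁: C(16, 6)·C(13, 5) = 10306296. Through P₂: C(22, 9)·C(7, 2) = 10445820. Since P₁ is strictly southwest of P₂, a monotone path through both must visit P₁ then P₂; paths through both = C(16, 6)·C(6, 3)·C(7, 2) = 3363360. Avoid both = 34597290 − 10306296 − 10445820 + 3363360 = 17208534.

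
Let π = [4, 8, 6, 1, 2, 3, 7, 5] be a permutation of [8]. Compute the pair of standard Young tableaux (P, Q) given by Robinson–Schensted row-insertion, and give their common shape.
P = [1, 2, 3, 5] / [4, 6, 7] / [8];  Q = [1, 2, 6, 7] / [3, 5, 8] / [4];  common shape = (4, 3, 1)

Row-insert the values π_1, π_2, … into P one at a time, bumping the leftmost entry strictly greater than the inserted value down to the next row. The recording tableau Q records, in position (i, j), the step at which that cell was added to P.
  Insert 4 (step 1): P = [4];  Q = [1]
  Insert 8 (step 2): P = [4, 8];  Q = [1, 2]
  Insert 6 (step 3): P = [4, 6] / [8];  Q = [1, 2] / [3]
  Insert 1 (step 4): P = [1, 6] / [4] / [8];  Q = [1, 2] / [3] / [4]
  Insert 2 (step 5): P = [1, 2] / [4, 6] / [8];  Q = [1, 2] / [3, 5] / [4]
  Insert 3 (step 6): P = [1, 2, 3] / [4, 6] / [8];  Q = [1, 2, 6] / [3, 5] / [4]
  Insert 7 (step 7): P = [1, 2, 3, 7] / [4, 6] / [8];  Q = [1, 2, 6, 7] / [3, 5] / [4]
  Insert 5 (step 8): P = [1, 2, 3, 5] / [4, 6, 7] / [8];  Q = [1, 2, 6, 7] / [3, 5, 8] / [4]
Final shape: (4, 3, 1).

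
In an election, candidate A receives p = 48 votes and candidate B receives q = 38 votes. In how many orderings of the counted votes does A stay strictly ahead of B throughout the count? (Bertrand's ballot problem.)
Strict-lead orderings = 433884004713362200929750

Total orderings of the 86 votes with 48 for A: C(86, 48) = 3731402440534914927995850. By the Bertrand ballot formula (Cycle Lemma / reflection principle), the number of orderings in which A is strictly ahead of B throughout is (p − q)/(p + q) · C(p + q, p) = (48 − 38)/(48 + 38) · 3731402440534914927995850 = 433884004713362200929750.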